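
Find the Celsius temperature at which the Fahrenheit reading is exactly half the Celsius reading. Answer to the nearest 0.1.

-24.6°C

Let C be the Celsius reading. The Fahrenheit reading is F = 1.8·C + 32.
Require F = 0.5·C: 1.8·C + 32 = 0.5·C.
(1.3)·C = -32  ⇒  C = -24.6.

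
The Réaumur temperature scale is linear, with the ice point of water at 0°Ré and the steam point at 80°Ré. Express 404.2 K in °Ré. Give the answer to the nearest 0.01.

First in Celsius: 404.2 - 273.15 = 131.0500°C.
Linearly onto the Réaumur scale: 0 + (131.0500 / 100) × (80 - 0) = 104.84°Ré.

104.84°Ré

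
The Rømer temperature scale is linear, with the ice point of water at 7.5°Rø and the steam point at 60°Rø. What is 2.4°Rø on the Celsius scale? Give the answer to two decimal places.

-9.71°C

Linear interpolation between the fixed points: C = (2.4 - 7.5) × 100 / (60 - 7.5) = -9.7143°C.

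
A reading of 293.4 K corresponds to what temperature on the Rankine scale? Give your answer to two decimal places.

In Celsius: 293.4 - 273.15 = 20.2500°C.
In Rankine: 20.2500 × 1.8 + 491.67 = 528.12°R.

528.12°R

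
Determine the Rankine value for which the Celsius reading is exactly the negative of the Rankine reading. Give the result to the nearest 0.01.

Let R be the Rankine reading. The Celsius reading is C = 5/9·R - 273.15.
Require C = -1·R: 5/9·R - 273.15 = -1·R.
(14/9)·R = 273.15  ⇒  R = 175.60.

175.60°R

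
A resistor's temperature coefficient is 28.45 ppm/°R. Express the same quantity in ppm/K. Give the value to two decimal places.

51.21 ppm/K

The quantity depends on a temperature interval, so only the ratio of degree sizes applies; the offset between the scales is irrelevant.
A change of 1 K is a change of 1.8°R, so per K the value is 28.45 × 1.8 = 51.21.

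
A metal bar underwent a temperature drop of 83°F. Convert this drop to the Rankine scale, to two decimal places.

83.00°R

Fahrenheit and Rankine degrees are the same size, so the interval is unchanged: 83.00.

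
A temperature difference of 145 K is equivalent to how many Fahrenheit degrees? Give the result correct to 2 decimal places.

Only the scale ratio 1.8 matters for a change in temperature.
145 × 1.8 = 261.00.

261.00°F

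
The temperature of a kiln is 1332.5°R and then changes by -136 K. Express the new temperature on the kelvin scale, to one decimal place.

Initial temperature in Celsius: (1332.5 - 491.67) × 5/9 = 467.1278°C.
The 136 K change is an interval; Kelvin and Celsius degrees are the same size, so ΔC = -136°C.
Final Celsius temperature: 467.1278 - 136.0000 = 331.1278°C.
In kelvin: 331.1278 + 273.15 = 604.3 K.

604.3 K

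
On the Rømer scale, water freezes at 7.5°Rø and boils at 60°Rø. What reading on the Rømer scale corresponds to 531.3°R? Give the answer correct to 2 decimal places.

19.06°Rø

First in Celsius: (531.3 - 491.67) × 5/9 = 22.0167°C.
Linearly onto the Rømer scale: 7.5 + (22.0167 / 100) × (60 - 7.5) = 19.06°Rø.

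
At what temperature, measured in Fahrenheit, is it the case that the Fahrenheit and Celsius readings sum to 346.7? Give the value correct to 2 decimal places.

234.31°F

Let F be the Fahrenheit reading. The Celsius reading is C = 5/9·F - 17.7778.
Require F + C = 346.7: (14/9)·F - 17.7778 = 346.7.
F = (346.7 + 17.7778) / (14/9) = 234.31.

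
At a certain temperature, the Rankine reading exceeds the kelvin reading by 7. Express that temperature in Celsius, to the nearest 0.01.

-264.40°C

Let x be the kelvin reading; then the Rankine reading is 1.8·x.
(1.8·x) - x = 7  ⇒  (0.8)·x = 7  ⇒  x = 8.7500 K.
In Celsius: 8.75 - 273.15 = -264.40°C.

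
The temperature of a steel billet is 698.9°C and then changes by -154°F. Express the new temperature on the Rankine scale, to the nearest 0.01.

The 154°F change is an interval, so only the factor 5/9 applies: -154 × 5/9 = -85.5556°C.
Final Celsius temperature: 698.9000 - 85.5556 = 613.3444°C.
In Rankine: 613.3444 × 1.8 + 491.67 = 1595.69°R.

1595.69°R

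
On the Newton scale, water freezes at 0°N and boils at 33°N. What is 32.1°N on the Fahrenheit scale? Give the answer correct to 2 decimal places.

207.09°F

Linear interpolation between the fixed points: C = (32.1 - 0) × 100 / (33 - 0) = 97.2727°C.
Then 97.2727 × 1.8 + 32 = 207.09°F.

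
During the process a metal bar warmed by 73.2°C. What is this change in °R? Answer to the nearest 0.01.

An interval of 1°C corresponds to 1.8°R.
73.2 × 1.8 = 131.76.

131.76°R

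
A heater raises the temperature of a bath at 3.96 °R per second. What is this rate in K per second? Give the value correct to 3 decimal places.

2.200 K/second

Since only a temperature interval is involved, the additive offset between the scales drops out.
A change of 1°R is a change of 5/9 K, so 3.96 × 5/9 = 2.200.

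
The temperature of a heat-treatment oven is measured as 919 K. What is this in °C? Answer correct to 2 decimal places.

In Celsius: 919 - 273.15 = 645.8500°C.

645.85°C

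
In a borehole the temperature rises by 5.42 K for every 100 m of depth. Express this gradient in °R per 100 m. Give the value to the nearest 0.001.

9.756 °R/100 m

The quantity depends on a temperature interval, so only the ratio of degree sizes applies; the offset between the scales is irrelevant.
A change of 1 K is a change of 1.8°R, so 5.42 × 1.8 = 9.756.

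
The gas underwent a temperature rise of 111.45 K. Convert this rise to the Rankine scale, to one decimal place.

200.6°R

Only the scale ratio 1.8 matters for a change in temperature.
111.45 × 1.8 = 200.6.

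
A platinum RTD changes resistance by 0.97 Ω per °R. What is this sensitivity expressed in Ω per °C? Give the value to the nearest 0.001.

1.746 Ω per °C

Since only a temperature interval is involved, the additive offset between the scales drops out.
A change of 1°C is a change of 1.8°R, so per °C the value is 0.97 × 1.8 = 1.746.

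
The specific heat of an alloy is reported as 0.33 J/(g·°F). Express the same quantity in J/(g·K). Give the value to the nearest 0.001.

The quantity depends on a temperature interval, so only the ratio of degree sizes applies; the offset between the scales is irrelevant.
A change of 1 K is a change of 1.8°F, so per K the value is 0.33 × 1.8 = 0.594.

0.594 J/(g·K)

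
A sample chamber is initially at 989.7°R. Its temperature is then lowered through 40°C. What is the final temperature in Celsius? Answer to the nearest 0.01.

236.68°C

Initial temperature in Celsius: (989.7 - 491.67) × 5/9 = 276.6833°C.
Final Celsius temperature: 276.6833 - 40.0000 = 236.6833°C.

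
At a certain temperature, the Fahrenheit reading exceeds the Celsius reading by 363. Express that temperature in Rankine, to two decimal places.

Let x be the Celsius reading; then the Fahrenheit reading is 1.8·x + 32.
(1.8·x + 32) - x = 363  ⇒  (0.8)·x = 331  ⇒  x = 413.7500°C.
In Rankine: 413.7500 × 1.8 + 491.67 = 1236.42°R.

1236.42°R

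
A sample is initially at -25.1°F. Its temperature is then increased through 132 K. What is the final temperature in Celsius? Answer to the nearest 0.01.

Initial temperature in Celsius: (-25.1 - 32) × 5/9 = -31.7222°C.
The 132 K change is an interval; Kelvin and Celsius degrees are the same size, so ΔC = +132°C.
Final Celsius temperature: -31.7222 + 132.0000 = 100.2778°C.

100.28°C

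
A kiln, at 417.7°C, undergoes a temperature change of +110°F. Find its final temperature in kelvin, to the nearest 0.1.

The 110°F change is an interval, so only the factor 5/9 applies: +110 × 5/9 = +61.1111°C.
Final Celsius temperature: 417.7000 + 61.1111 = 478.8111°C.
In kelvin: 478.8111 + 273.15 = 752.0 K.

752.0 K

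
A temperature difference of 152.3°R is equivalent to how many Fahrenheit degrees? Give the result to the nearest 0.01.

Rankine and Fahrenheit degrees are the same size, so the interval is unchanged: 152.30.

152.30°F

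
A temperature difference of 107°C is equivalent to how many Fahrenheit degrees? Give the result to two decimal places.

An interval of 1°C corresponds to 1.8°F.
107 × 1.8 = 192.60.

192.60°F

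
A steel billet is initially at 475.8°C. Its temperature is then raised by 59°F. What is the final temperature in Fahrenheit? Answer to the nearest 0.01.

947.44°F

The 59°F change is an interval, so only the factor 5/9 applies: +59 × 5/9 = +32.7778°C.
Final Celsius temperature: 475.8000 + 32.7778 = 508.5778°C.
In Fahrenheit: 508.5778 × 1.8 + 32 = 947.44°F.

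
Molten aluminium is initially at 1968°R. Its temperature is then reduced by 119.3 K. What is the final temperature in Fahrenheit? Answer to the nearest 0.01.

1293.59°F

Initial temperature in Celsius: (1968 - 491.67) × 5/9 = 820.1833°C.
The 119.3 K change is an interval; Kelvin and Celsius degrees are the same size, so ΔC = -119.3°C.
Final Celsius temperature: 820.1833 - 119.3000 = 700.8833°C.
In Fahrenheit: 700.8833 × 1.8 + 32 = 1293.59°F.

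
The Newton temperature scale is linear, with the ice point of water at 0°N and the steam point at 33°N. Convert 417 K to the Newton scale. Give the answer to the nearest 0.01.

First in Celsius: 417 - 273.15 = 143.8500°C.
Linearly onto the Newton scale: 0 + (143.8500 / 100) × (33 - 0) = 47.47°N.

47.47°N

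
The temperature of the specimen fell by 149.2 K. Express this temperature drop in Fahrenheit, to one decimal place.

268.6°F

An interval of 1 K corresponds to 1.8°F.
149.2 × 1.8 = 268.6.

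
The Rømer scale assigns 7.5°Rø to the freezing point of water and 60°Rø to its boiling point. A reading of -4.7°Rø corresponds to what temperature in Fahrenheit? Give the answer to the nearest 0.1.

-9.8°F

Linear interpolation between the fixed points: C = (-4.7 - 7.5) × 100 / (60 - 7.5) = -23.2381°C.
Then -23.2381 × 1.8 + 32 = -9.8°F.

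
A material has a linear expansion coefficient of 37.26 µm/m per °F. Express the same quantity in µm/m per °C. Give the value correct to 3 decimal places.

67.068 µm/m per °C

Since only a temperature interval is involved, the additive offset between the scales drops out.
A change of 1°C is a change of 1.8°F, so per °C the value is 37.26 × 1.8 = 67.068.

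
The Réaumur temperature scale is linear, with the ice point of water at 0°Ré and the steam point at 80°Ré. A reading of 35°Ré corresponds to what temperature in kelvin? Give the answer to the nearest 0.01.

Linear interpolation between the fixed points: C = (35 - 0) × 100 / (80 - 0) = 43.7500°C.
Then 43.7500 + 273.15 = 316.90 K.

316.90 K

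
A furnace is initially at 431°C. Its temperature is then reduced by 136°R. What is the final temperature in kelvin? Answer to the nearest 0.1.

The 136°R change is an interval, so only the factor 5/9 applies: -136 × 5/9 = -75.5556°C.
Final Celsius temperature: 431.0000 - 75.5556 = 355.4444°C.
In kelvin: 355.4444 + 273.15 = 628.6 K.

628.6 K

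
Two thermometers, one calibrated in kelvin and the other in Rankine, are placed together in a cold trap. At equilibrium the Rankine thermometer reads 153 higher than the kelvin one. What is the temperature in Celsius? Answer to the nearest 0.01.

-81.90°C

Let x be the kelvin reading; then the Rankine reading is 1.8·x.
(1.8·x) - x = 153  ⇒  (0.8)·x = 153  ⇒  x = 191.2500 K.
In Celsius: 191.25 - 273.15 = -81.90°C.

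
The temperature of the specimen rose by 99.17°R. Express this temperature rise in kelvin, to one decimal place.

An interval of 1°R corresponds to 5/9 K.
99.17 × 5/9 = 55.1.

55.1 K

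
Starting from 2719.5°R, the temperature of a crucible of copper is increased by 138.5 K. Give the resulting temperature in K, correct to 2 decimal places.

Initial temperature in Celsius: (2719.5 - 491.67) × 5/9 = 1237.6833°C.
The 138.5 K change is an interval; Kelvin and Celsius degrees are the same size, so ΔC = +138.5°C.
Final Celsius temperature: 1237.6833 + 138.5000 = 1376.1833°C.
In kelvin: 1376.1833 + 273.15 = 1649.33 K.

1649.33 K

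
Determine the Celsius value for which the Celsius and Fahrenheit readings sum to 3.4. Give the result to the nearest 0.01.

-10.21°C

Let C be the Celsius reading. The Fahrenheit reading is F = 1.8·C + 32.
Require C + F = 3.4: (2.8)·C + 32 = 3.4.
C = (3.4 - 32) / (2.8) = -10.21.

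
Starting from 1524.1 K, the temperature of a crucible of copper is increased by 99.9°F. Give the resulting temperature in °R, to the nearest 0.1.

2843.3°R

Initial temperature in Celsius: 1524.1 - 273.15 = 1250.9500°C.
The 99.9°F change is an interval, so only the factor 5/9 applies: +99.9 × 5/9 = +55.5000°C.
Final Celsius temperature: 1250.9500 + 55.5000 = 1306.4500°C.
In Rankine: 1306.4500 × 1.8 + 491.67 = 2843.3°R.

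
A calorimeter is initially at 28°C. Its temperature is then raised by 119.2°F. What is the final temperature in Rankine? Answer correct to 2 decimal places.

661.27°R

The 119.2°F change is an interval, so only the factor 5/9 applies: +119.2 × 5/9 = +66.2222°C.
Final Celsius temperature: 28.0000 + 66.2222 = 94.2222°C.
In Rankine: 94.2222 × 1.8 + 491.67 = 661.27°R.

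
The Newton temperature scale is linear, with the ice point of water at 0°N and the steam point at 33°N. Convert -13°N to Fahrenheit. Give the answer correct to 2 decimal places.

-38.91°F

Linear interpolation between the fixed points: C = (-13 - 0) × 100 / (33 - 0) = -39.3939°C.
Then -39.3939 × 1.8 + 32 = -38.91°F.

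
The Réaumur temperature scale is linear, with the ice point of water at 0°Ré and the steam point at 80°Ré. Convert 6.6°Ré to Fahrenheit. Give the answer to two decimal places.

46.85°F

Linear interpolation between the fixed points: C = (6.6 - 0) × 100 / (80 - 0) = 8.2500°C.
Then 8.2500 × 1.8 + 32 = 46.85°F.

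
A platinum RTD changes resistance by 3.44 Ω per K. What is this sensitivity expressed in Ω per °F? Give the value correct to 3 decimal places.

Since only a temperature interval is involved, the additive offset between the scales drops out.
A change of 1°F is a change of 5/9 K, so per °F the value is 3.44 × 5/9 = 1.911.

1.911 Ω per °F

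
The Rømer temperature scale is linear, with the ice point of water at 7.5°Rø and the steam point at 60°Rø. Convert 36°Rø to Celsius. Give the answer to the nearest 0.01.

Linear interpolation between the fixed points: C = (36 - 7.5) × 100 / (60 - 7.5) = 54.2857°C.

54.29°C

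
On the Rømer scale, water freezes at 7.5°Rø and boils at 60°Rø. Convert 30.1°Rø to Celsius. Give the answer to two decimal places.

43.05°C

Linear interpolation between the fixed points: C = (30.1 - 7.5) × 100 / (60 - 7.5) = 43.0476°C.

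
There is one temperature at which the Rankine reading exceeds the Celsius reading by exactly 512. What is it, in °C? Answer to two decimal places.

25.41°C

Let C be the Celsius reading. The Rankine reading is R = 1.8·C + 491.67.
Require R - C = 512: (0.8)·C + 491.67 = 512.
C = (512 - 491.67) / (0.8) = 25.41.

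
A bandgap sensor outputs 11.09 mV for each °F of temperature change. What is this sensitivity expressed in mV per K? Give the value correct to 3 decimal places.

19.962 mV per K

Since only a temperature interval is involved, the additive offset between the scales drops out.
A change of 1 K is a change of 1.8°F, so per K the value is 11.09 × 1.8 = 19.962.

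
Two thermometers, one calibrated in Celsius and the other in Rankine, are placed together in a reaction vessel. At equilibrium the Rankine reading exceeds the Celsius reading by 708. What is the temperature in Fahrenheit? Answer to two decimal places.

Let x be the Celsius reading; then the Rankine reading is 1.8·x + 491.67.
(1.8·x + 491.67) - x = 708  ⇒  (0.8)·x = 216.33  ⇒  x = 270.4125°C.
In Fahrenheit: 270.4125 × 1.8 + 32 = 518.74°F.

518.74°F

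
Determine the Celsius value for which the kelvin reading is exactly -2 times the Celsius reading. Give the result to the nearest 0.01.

Let C be the Celsius reading. The kelvin reading is K = 1·C + 273.15.
Require K = -2·C: 1·C + 273.15 = -2·C.
(3)·C = -273.15  ⇒  C = -91.05.

-91.05°C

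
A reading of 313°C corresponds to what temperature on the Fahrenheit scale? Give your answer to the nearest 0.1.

In Fahrenheit: 313.0000 × 1.8 + 32 = 595.4°F.

595.4°F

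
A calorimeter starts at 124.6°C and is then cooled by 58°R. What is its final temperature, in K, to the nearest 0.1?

365.5 K

The 58°R change is an interval, so only the factor 5/9 applies: -58 × 5/9 = -32.2222°C.
Final Celsius temperature: 124.6000 - 32.2222 = 92.3778°C.
In kelvin: 92.3778 + 273.15 = 365.5 K.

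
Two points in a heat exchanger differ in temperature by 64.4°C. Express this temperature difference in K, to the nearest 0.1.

Celsius and kelvin degrees are the same size, so the interval is unchanged: 64.4.

64.4 K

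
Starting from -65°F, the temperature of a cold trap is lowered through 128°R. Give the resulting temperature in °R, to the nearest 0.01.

Initial temperature in Celsius: (-65 - 32) × 5/9 = -53.8889°C.
The 128°R change is an interval, so only the factor 5/9 applies: -128 × 5/9 = -71.1111°C.
Final Celsius temperature: -53.8889 - 71.1111 = -125.0000°C.
In Rankine: -125.0000 × 1.8 + 491.67 = 266.67°R.

266.67°R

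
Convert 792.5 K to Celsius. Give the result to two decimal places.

519.35°C

In Celsius: 792.5 - 273.15 = 519.3500°C.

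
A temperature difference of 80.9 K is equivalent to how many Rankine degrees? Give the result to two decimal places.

145.62°R

For a temperature interval the offset drops out; only the factor 1.8 applies.
80.9 × 1.8 = 145.62.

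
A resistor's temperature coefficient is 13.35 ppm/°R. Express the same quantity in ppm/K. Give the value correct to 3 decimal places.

The quantity depends on a temperature interval, so only the ratio of degree sizes applies; the offset between the scales is irrelevant.
A change of 1 K is a change of 1.8°R, so per K the value is 13.35 × 1.8 = 24.030.

24.030 ppm/K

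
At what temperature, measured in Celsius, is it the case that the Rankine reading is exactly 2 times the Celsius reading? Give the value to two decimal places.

2458.35°C

Let C be the Celsius reading. The Rankine reading is R = 1.8·C + 491.67.
Require R = 2·C: 1.8·C + 491.67 = 2·C.
(-0.2)·C = -491.67  ⇒  C = 2458.35.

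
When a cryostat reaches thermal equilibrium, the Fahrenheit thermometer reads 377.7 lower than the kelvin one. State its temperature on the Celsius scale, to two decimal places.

Let x be the kelvin reading; then the Fahrenheit reading is 1.8·x - 459.67.
(1.8·x - 459.67) - x = -377.7  ⇒  (0.8)·x = 81.97  ⇒  x = 102.4625 K.
In Celsius: 102.4625 - 273.15 = -170.69°C.

-170.69°C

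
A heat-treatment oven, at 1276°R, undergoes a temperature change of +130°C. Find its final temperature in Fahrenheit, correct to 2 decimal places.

Initial temperature in Celsius: (1276 - 491.67) × 5/9 = 435.7389°C.
Final Celsius temperature: 435.7389 + 130.0000 = 565.7389°C.
In Fahrenheit: 565.7389 × 1.8 + 32 = 1050.33°F.

1050.33°F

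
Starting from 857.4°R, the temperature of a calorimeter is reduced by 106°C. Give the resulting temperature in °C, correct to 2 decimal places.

Initial temperature in Celsius: (857.4 - 491.67) × 5/9 = 203.1833°C.
Final Celsius temperature: 203.1833 - 106.0000 = 97.1833°C.

97.18°C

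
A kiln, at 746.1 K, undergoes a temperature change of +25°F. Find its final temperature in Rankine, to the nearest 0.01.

Initial temperature in Celsius: 746.1 - 273.15 = 472.9500°C.
The 25°F change is an interval, so only the factor 5/9 applies: +25 × 5/9 = +13.8889°C.
Final Celsius temperature: 472.9500 + 13.8889 = 486.8389°C.
In Rankine: 486.8389 × 1.8 + 491.67 = 1367.98°R.

1367.98°R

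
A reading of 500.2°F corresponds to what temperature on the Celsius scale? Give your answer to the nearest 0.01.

260.11°C

In Celsius: (500.2 - 32) × 5/9 = 260.1111°C.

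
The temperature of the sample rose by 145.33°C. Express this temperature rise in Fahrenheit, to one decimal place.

261.6°F

For a temperature interval the offset drops out; only the factor 1.8 applies.
145.33 × 1.8 = 261.6.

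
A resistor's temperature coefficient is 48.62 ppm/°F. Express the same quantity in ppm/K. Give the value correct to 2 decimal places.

87.52 ppm/K

The quantity depends on a temperature interval, so only the ratio of degree sizes applies; the offset between the scales is irrelevant.
A change of 1 K is a change of 1.8°F, so per K the value is 48.62 × 1.8 = 87.52.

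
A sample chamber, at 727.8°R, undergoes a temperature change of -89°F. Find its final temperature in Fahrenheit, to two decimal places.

Initial temperature in Celsius: (727.8 - 491.67) × 5/9 = 131.1833°C.
The 89°F change is an interval, so only the factor 5/9 applies: -89 × 5/9 = -49.4444°C.
Final Celsius temperature: 131.1833 - 49.4444 = 81.7389°C.
In Fahrenheit: 81.7389 × 1.8 + 32 = 179.13°F.

179.13°F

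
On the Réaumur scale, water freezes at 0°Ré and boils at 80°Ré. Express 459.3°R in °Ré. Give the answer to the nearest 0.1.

First in Celsius: (459.3 - 491.67) × 5/9 = -17.9833°C.
Linearly onto the Réaumur scale: 0 + (-17.9833 / 100) × (80 - 0) = -14.4°Ré.

-14.4°Ré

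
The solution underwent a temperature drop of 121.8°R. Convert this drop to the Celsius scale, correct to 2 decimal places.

An interval of 1°R corresponds to 5/9°C.
121.8 × 5/9 = 67.67.

67.67°C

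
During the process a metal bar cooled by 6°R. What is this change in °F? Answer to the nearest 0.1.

Rankine and Fahrenheit degrees are the same size, so the interval is unchanged: 6.0.

6.0°F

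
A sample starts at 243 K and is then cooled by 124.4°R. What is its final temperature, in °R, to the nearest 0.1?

Initial temperature in Celsius: 243 - 273.15 = -30.1500°C.
The 124.4°R change is an interval, so only the factor 5/9 applies: -124.4 × 5/9 = -69.1111°C.
Final Celsius temperature: -30.1500 - 69.1111 = -99.2611°C.
In Rankine: -99.2611 × 1.8 + 491.67 = 313.0°R.

313.0°R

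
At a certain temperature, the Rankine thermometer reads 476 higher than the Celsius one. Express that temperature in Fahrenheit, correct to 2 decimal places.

-3.26°F

Let x be the Celsius reading; then the Rankine reading is 1.8·x + 491.67.
(1.8·x + 491.67) - x = 476  ⇒  (0.8)·x = -15.67  ⇒  x = -19.5875°C.
In Fahrenheit: -19.5875 × 1.8 + 32 = -3.26°F.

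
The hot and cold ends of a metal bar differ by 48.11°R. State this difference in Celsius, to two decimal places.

An interval of 1°R corresponds to 5/9°C.
48.11 × 5/9 = 26.73.

26.73°C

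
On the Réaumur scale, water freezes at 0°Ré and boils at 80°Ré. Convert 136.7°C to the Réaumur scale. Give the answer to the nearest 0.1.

109.4°Ré

Linearly onto the Réaumur scale: 0 + (136.7000 / 100) × (80 - 0) = 109.4°Ré.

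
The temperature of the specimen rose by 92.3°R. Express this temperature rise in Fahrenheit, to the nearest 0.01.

92.30°F

Rankine and Fahrenheit degrees are the same size, so the interval is unchanged: 92.30.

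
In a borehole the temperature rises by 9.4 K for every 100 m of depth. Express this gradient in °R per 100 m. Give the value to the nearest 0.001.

16.920 °R/100 m

The quantity depends on a temperature interval, so only the ratio of degree sizes applies; the offset between the scales is irrelevant.
A change of 1 K is a change of 1.8°R, so 9.4 × 1.8 = 16.920.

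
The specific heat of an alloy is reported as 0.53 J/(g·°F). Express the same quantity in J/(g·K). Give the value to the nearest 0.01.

The quantity depends on a temperature interval, so only the ratio of degree sizes applies; the offset between the scales is irrelevant.
A change of 1 K is a change of 1.8°F, so per K the value is 0.53 × 1.8 = 0.95.

0.95 J/(g·K)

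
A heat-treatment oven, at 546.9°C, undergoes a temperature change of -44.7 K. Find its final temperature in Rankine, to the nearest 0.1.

The 44.7 K change is an interval; Kelvin and Celsius degrees are the same size, so ΔC = -44.7°C.
Final Celsius temperature: 546.9000 - 44.7000 = 502.2000°C.
In Rankine: 502.2000 × 1.8 + 491.67 = 1395.6°R.

1395.6°R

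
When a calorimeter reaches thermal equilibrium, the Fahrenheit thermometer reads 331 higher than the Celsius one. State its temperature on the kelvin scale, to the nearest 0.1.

646.9 K

Let x be the Celsius reading; then the Fahrenheit reading is 1.8·x + 32.
(1.8·x + 32) - x = 331  ⇒  (0.8)·x = 299  ⇒  x = 373.7500°C.
In kelvin: 373.7500 + 273.15 = 646.9 K.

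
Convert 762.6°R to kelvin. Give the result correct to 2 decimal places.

In Celsius: (762.6 - 491.67) × 5/9 = 150.5167°C.
In kelvin: 150.5167 + 273.15 = 423.67 K.

423.67 K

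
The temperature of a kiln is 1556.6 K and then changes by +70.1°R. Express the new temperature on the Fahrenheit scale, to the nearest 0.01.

Initial temperature in Celsius: 1556.6 - 273.15 = 1283.4500°C.
The 70.1°R change is an interval, so only the factor 5/9 applies: +70.1 × 5/9 = +38.9444°C.
Final Celsius temperature: 1283.4500 + 38.9444 = 1322.3944°C.
In Fahrenheit: 1322.3944 × 1.8 + 32 = 2412.31°F.

2412.31°F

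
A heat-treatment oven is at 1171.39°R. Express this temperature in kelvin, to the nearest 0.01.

650.77 K

In Celsius: (1171.39 - 491.67) × 5/9 = 377.6222°C.
In kelvin: 377.6222 + 273.15 = 650.77 K.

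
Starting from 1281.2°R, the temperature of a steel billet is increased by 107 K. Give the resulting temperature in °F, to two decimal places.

Initial temperature in Celsius: (1281.2 - 491.67) × 5/9 = 438.6278°C.
The 107 K change is an interval; Kelvin and Celsius degrees are the same size, so ΔC = +107°C.
Final Celsius temperature: 438.6278 + 107.0000 = 545.6278°C.
In Fahrenheit: 545.6278 × 1.8 + 32 = 1014.13°F.

1014.13°F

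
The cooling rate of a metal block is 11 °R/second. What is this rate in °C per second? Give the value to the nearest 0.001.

6.111 °C/second

Since only a temperature interval is involved, the additive offset between the scales drops out.
A change of 1°R is a change of 5/9°C, so 11 × 5/9 = 6.111.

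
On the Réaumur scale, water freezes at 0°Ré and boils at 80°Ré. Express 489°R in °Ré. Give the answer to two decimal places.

First in Celsius: (489 - 491.67) × 5/9 = -1.4833°C.
Linearly onto the Réaumur scale: 0 + (-1.4833 / 100) × (80 - 0) = -1.19°Ré.

-1.19°Ré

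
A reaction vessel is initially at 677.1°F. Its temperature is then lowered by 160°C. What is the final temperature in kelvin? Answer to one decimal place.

471.5 K

Initial temperature in Celsius: (677.1 - 32) × 5/9 = 358.3889°C.
Final Celsius temperature: 358.3889 - 160.0000 = 198.3889°C.
In kelvin: 198.3889 + 273.15 = 471.5 K.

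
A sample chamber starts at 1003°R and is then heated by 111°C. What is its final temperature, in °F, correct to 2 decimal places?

743.13°F

Initial temperature in Celsius: (1003 - 491.67) × 5/9 = 284.0722°C.
Final Celsius temperature: 284.0722 + 111.0000 = 395.0722°C.
In Fahrenheit: 395.0722 × 1.8 + 32 = 743.13°F.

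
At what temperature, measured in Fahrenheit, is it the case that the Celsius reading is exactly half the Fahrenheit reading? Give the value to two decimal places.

Let F be the Fahrenheit reading. The Celsius reading is C = 5/9·F - 17.7778.
Require C = 0.5·F: 5/9·F - 17.7778 = 0.5·F.
(1/18)·F = 17.7778  ⇒  F = 320.00.

320.00°F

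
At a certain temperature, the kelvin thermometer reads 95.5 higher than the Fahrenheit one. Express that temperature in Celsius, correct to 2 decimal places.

182.06°C

Let x be the Fahrenheit reading; then the kelvin reading is 5/9·x + 255.372.
(5/9·x + 255.372) - x = 95.5  ⇒  (-4/9)·x = -159.872  ⇒  x = 359.7125°F.
In Celsius: (359.7125 - 32) × 5/9 = 182.06°C.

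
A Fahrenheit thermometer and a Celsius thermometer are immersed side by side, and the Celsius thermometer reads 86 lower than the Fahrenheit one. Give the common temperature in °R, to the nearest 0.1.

Let x be the Fahrenheit reading; then the Celsius reading is 5/9·x - 17.7778.
(5/9·x - 17.7778) - x = -86  ⇒  (-4/9)·x = -68.2222  ⇒  x = 153.5000°F.
In Celsius: (153.5 - 32) × 5/9 = 67.5000°C.
In Rankine: 67.5000 × 1.8 + 491.67 = 613.2°R.

613.2°R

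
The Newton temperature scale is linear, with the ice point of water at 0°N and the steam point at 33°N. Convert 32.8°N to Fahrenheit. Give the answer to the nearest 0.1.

Linear interpolation between the fixed points: C = (32.8 - 0) × 100 / (33 - 0) = 99.3939°C.
Then 99.3939 × 1.8 + 32 = 210.9°F.

210.9°F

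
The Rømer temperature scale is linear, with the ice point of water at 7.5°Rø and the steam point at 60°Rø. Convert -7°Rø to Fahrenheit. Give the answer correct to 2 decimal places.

-17.71°F

Linear interpolation between the fixed points: C = (-7 - 7.5) × 100 / (60 - 7.5) = -27.6190°C.
Then -27.6190 × 1.8 + 32 = -17.71°F.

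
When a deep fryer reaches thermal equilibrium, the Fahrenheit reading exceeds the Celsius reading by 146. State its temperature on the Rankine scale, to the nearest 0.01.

748.17°R

Let x be the Celsius reading; then the Fahrenheit reading is 1.8·x + 32.
(1.8·x + 32) - x = 146  ⇒  (0.8)·x = 114  ⇒  x = 142.5000°C.
In Rankine: 142.5000 × 1.8 + 491.67 = 748.17°R.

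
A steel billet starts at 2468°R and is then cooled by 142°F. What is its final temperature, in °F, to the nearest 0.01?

Initial temperature in Celsius: (2468 - 491.67) × 5/9 = 1097.9611°C.
The 142°F change is an interval, so only the factor 5/9 applies: -142 × 5/9 = -78.8889°C.
Final Celsius temperature: 1097.9611 - 78.8889 = 1019.0722°C.
In Fahrenheit: 1019.0722 × 1.8 + 32 = 1866.33°F.

1866.33°F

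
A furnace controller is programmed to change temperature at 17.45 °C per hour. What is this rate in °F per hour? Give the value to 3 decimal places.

The quantity depends on a temperature interval, so only the ratio of degree sizes applies; the offset between the scales is irrelevant.
A change of 1°C is a change of 1.8°F, so 17.45 × 1.8 = 31.410.

31.410 °F/hour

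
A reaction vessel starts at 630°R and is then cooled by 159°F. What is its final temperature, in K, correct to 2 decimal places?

Initial temperature in Celsius: (630 - 491.67) × 5/9 = 76.8500°C.
The 159°F change is an interval, so only the factor 5/9 applies: -159 × 5/9 = -88.3333°C.
Final Celsius temperature: 76.8500 - 88.3333 = -11.4833°C.
In kelvin: -11.4833 + 273.15 = 261.67 K.

261.67 K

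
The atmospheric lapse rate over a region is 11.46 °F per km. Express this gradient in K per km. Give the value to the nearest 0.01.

6.37 K/km

The quantity depends on a temperature interval, so only the ratio of degree sizes applies; the offset between the scales is irrelevant.
A change of 1°F is a change of 5/9 K, so 11.46 × 5/9 = 6.37.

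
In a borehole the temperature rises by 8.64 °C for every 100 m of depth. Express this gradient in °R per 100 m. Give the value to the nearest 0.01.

The quantity depends on a temperature interval, so only the ratio of degree sizes applies; the offset between the scales is irrelevant.
A change of 1°C is a change of 1.8°R, so 8.64 × 1.8 = 15.55.

15.55 °R/100 m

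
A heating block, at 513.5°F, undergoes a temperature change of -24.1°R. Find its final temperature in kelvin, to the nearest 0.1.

Initial temperature in Celsius: (513.5 - 32) × 5/9 = 267.5000°C.
The 24.1°R change is an interval, so only the factor 5/9 applies: -24.1 × 5/9 = -13.3889°C.
Final Celsius temperature: 267.5000 - 13.3889 = 254.1111°C.
In kelvin: 254.1111 + 273.15 = 527.3 K.

527.3 K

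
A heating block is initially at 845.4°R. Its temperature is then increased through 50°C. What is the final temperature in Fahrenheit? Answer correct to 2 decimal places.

475.73°F

Initial temperature in Celsius: (845.4 - 491.67) × 5/9 = 196.5167°C.
Final Celsius temperature: 196.5167 + 50.0000 = 246.5167°C.
In Fahrenheit: 246.5167 × 1.8 + 32 = 475.73°F.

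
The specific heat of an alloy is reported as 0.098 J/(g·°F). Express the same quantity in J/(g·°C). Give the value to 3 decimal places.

0.176 J/(g·°C)

The quantity depends on a temperature interval, so only the ratio of degree sizes applies; the offset between the scales is irrelevant.
A change of 1°C is a change of 1.8°F, so per °C the value is 0.098 × 1.8 = 0.176.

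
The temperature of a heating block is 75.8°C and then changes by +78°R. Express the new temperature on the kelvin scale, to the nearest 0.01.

The 78°R change is an interval, so only the factor 5/9 applies: +78 × 5/9 = +43.3333°C.
Final Celsius temperature: 75.8000 + 43.3333 = 119.1333°C.
In kelvin: 119.1333 + 273.15 = 392.28 K.

392.28 K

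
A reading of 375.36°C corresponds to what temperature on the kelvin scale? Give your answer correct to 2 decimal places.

In kelvin: 375.3600 + 273.15 = 648.51 K.

648.51 K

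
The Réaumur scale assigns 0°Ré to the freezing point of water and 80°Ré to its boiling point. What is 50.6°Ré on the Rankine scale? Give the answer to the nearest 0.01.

Linear interpolation between the fixed points: C = (50.6 - 0) × 100 / (80 - 0) = 63.2500°C.
Then 63.2500 × 1.8 + 491.67 = 605.52°R.

605.52°R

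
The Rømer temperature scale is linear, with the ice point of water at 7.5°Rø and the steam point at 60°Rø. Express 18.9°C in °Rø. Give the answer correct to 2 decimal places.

17.42°Rø

Linearly onto the Rømer scale: 7.5 + (18.9000 / 100) × (60 - 7.5) = 17.42°Rø.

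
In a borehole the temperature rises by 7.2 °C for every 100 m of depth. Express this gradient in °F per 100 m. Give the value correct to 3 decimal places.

Since only a temperature interval is involved, the additive offset between the scales drops out.
A change of 1°C is a change of 1.8°F, so 7.2 × 1.8 = 12.960.

12.960 °F/100 m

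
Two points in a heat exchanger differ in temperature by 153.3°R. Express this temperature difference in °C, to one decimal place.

For a temperature interval the offset drops out; only the factor 5/9 applies.
153.3 × 5/9 = 85.2.

85.2°C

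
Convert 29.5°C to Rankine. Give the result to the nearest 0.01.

In Rankine: 29.5000 × 1.8 + 491.67 = 544.77°R.

544.77°R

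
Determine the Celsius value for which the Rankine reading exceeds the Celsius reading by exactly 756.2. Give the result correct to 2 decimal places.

330.66°C

Let C be the Celsius reading. The Rankine reading is R = 1.8·C + 491.67.
Require R - C = 756.2: (0.8)·C + 491.67 = 756.2.
C = (756.2 - 491.67) / (0.8) = 330.66.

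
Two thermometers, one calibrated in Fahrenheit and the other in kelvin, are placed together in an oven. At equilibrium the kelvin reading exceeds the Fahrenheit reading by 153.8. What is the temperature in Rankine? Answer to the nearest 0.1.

688.2°R

Let x be the Fahrenheit reading; then the kelvin reading is 5/9·x + 255.372.
(5/9·x + 255.372) - x = 153.8  ⇒  (-4/9)·x = -101.572  ⇒  x = 228.5375°F.
In Celsius: (228.5375 - 32) × 5/9 = 109.1875°C.
In Rankine: 109.1875 × 1.8 + 491.67 = 688.2°R.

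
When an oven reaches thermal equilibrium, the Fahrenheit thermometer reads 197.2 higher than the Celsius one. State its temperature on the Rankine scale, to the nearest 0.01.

863.37°R

Let x be the Celsius reading; then the Fahrenheit reading is 1.8·x + 32.
(1.8·x + 32) - x = 197.2  ⇒  (0.8)·x = 165.2  ⇒  x = 206.5000°C.
In Rankine: 206.5000 × 1.8 + 491.67 = 863.37°R.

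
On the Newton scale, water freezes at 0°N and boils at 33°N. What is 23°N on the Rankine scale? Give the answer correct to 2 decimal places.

617.12°R

Linear interpolation between the fixed points: C = (23 - 0) × 100 / (33 - 0) = 69.6970°C.
Then 69.6970 × 1.8 + 491.67 = 617.12°R.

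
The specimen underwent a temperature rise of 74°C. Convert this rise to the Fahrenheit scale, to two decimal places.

Only the scale ratio 1.8 matters for a change in temperature.
74 × 1.8 = 133.20.

133.20°F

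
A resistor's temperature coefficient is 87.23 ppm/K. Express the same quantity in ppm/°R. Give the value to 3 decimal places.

The quantity depends on a temperature interval, so only the ratio of degree sizes applies; the offset between the scales is irrelevant.
A change of 1°R is a change of 5/9 K, so per °R the value is 87.23 × 5/9 = 48.461.

48.461 ppm/°R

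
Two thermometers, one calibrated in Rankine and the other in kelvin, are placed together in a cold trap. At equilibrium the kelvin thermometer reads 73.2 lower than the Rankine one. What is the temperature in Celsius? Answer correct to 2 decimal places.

-181.65°C

Let x be the Rankine reading; then the kelvin reading is 5/9·x.
(5/9·x) - x = -73.2  ⇒  (-4/9)·x = -73.2  ⇒  x = 164.7000°R.
In Celsius: (164.7 - 491.67) × 5/9 = -181.65°C.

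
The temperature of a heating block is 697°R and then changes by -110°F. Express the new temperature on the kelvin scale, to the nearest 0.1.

Initial temperature in Celsius: (697 - 491.67) × 5/9 = 114.0722°C.
The 110°F change is an interval, so only the factor 5/9 applies: -110 × 5/9 = -61.1111°C.
Final Celsius temperature: 114.0722 - 61.1111 = 52.9611°C.
In kelvin: 52.9611 + 273.15 = 326.1 K.

326.1 K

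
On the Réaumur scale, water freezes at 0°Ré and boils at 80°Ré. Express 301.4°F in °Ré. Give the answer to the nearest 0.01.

119.73°Ré

First in Celsius: (301.4 - 32) × 5/9 = 149.6667°C.
Linearly onto the Réaumur scale: 0 + (149.6667 / 100) × (80 - 0) = 119.73°Ré.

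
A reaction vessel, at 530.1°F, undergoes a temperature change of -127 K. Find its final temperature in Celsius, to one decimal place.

149.7°C

Initial temperature in Celsius: (530.1 - 32) × 5/9 = 276.7222°C.
The 127 K change is an interval; Kelvin and Celsius degrees are the same size, so ΔC = -127°C.
Final Celsius temperature: 276.7222 - 127.0000 = 149.7222°C.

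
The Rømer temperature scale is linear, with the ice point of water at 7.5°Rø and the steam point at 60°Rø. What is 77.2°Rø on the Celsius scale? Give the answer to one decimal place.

132.8°C

Linear interpolation between the fixed points: C = (77.2 - 7.5) × 100 / (60 - 7.5) = 132.7619°C.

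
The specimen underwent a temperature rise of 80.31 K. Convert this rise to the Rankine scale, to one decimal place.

144.6°R

For a temperature interval the offset drops out; only the factor 1.8 applies.
80.31 × 1.8 = 144.6.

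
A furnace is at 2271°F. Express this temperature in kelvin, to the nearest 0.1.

1517.0 K

In Celsius: (2271 - 32) × 5/9 = 1243.8889°C.
In kelvin: 1243.8889 + 273.15 = 1517.0 K.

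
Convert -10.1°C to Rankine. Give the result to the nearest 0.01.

In Rankine: -10.1000 × 1.8 + 491.67 = 473.49°R.

473.49°R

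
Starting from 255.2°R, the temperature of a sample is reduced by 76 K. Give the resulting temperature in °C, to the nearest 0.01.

-207.37°C

Initial temperature in Celsius: (255.2 - 491.67) × 5/9 = -131.3722°C.
The 76 K change is an interval; Kelvin and Celsius degrees are the same size, so ΔC = -76°C.
Final Celsius temperature: -131.3722 - 76.0000 = -207.3722°C.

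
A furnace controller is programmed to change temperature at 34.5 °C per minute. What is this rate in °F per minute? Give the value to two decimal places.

62.10 °F/minute

Since only a temperature interval is involved, the additive offset between the scales drops out.
A change of 1°C is a change of 1.8°F, so 34.5 × 1.8 = 62.10.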